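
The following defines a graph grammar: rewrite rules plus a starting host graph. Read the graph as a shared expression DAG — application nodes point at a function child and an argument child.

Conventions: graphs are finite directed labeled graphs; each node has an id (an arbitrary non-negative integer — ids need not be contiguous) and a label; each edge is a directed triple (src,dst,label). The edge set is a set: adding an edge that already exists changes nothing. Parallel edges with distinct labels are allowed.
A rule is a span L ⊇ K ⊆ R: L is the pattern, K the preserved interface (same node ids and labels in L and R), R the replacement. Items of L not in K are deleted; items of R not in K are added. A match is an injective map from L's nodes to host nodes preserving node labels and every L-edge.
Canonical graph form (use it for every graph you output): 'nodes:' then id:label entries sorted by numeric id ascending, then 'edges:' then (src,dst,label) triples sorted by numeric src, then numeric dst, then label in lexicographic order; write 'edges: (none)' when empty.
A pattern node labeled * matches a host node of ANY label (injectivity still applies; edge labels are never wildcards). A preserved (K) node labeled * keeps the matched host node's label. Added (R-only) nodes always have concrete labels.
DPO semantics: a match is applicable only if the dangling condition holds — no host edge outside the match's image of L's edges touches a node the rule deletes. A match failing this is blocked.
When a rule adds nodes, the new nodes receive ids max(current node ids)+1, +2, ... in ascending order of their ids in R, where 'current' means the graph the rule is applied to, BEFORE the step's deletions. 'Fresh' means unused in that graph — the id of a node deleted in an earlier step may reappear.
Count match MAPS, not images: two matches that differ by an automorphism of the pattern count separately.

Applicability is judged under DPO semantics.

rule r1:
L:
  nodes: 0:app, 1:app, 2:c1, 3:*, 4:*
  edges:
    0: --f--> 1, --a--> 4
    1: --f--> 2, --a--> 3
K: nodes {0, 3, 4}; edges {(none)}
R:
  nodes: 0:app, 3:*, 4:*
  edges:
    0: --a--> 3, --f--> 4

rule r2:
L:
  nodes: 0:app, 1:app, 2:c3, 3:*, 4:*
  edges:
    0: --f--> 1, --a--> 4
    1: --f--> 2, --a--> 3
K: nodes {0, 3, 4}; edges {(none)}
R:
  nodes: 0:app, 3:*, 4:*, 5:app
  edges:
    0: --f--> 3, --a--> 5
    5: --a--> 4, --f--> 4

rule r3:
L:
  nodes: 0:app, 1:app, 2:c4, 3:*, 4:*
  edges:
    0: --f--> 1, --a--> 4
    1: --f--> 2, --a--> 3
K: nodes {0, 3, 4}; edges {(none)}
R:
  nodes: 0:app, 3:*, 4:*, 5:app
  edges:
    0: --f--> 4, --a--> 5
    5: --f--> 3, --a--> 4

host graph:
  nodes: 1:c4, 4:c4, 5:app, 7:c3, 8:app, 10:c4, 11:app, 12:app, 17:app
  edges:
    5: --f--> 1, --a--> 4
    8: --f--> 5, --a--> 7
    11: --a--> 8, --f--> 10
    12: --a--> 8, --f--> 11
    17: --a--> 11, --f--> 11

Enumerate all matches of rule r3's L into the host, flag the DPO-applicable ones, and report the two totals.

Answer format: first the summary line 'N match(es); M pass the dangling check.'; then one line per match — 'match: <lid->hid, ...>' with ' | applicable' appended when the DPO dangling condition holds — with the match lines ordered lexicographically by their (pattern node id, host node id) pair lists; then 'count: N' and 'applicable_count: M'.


1 match(es); 1 pass the dangling check.
match: 0->8, 1->5, 2->1, 3->4, 4->7 | applicable
count: 1
applicable_count: 1


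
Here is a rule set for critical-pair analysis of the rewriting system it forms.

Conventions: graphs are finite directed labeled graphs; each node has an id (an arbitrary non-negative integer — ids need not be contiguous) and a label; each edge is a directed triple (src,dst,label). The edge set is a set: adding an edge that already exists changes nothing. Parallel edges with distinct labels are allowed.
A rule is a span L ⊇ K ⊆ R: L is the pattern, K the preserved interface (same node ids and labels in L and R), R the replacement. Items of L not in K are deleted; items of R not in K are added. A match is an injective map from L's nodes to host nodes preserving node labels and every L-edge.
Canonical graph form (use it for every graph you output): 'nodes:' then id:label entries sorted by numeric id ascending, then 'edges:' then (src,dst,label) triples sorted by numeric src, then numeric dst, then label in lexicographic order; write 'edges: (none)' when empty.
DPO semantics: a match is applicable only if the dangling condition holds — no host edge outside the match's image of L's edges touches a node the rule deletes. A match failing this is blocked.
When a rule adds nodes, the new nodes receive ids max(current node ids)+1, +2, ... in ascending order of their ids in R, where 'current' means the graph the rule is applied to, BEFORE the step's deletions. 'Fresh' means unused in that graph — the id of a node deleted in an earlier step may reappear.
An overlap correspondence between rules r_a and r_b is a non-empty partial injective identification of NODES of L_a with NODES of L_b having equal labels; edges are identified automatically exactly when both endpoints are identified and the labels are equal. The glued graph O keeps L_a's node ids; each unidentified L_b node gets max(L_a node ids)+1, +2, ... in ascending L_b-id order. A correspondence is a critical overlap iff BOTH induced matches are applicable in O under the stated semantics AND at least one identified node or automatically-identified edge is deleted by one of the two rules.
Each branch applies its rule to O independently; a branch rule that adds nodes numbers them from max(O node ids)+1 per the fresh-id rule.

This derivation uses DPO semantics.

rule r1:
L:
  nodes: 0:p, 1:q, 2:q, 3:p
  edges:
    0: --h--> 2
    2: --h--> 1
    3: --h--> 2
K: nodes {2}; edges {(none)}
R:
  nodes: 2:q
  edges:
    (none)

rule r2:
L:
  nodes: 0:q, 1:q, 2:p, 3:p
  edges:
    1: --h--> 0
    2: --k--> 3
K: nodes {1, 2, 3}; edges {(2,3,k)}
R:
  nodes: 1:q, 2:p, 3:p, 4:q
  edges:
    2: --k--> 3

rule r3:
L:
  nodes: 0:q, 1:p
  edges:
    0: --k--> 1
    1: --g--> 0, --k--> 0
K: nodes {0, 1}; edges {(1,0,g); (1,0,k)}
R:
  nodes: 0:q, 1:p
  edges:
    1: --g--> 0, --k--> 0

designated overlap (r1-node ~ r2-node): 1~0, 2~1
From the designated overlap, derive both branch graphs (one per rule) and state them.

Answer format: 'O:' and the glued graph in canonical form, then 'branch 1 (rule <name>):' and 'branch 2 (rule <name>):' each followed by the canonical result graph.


O:
nodes: 0:p, 1:q, 2:q, 3:p, 4:p, 5:p
edges: (0,2,h); (2,1,h); (3,2,h); (4,5,k)
branch 1 (rule r1):
nodes: 2:q, 4:p, 5:p
edges: (4,5,k)
branch 2 (rule r2):
nodes: 0:p, 2:q, 3:p, 4:p, 5:p, 6:q
edges: (0,2,h); (3,2,h); (4,5,k)


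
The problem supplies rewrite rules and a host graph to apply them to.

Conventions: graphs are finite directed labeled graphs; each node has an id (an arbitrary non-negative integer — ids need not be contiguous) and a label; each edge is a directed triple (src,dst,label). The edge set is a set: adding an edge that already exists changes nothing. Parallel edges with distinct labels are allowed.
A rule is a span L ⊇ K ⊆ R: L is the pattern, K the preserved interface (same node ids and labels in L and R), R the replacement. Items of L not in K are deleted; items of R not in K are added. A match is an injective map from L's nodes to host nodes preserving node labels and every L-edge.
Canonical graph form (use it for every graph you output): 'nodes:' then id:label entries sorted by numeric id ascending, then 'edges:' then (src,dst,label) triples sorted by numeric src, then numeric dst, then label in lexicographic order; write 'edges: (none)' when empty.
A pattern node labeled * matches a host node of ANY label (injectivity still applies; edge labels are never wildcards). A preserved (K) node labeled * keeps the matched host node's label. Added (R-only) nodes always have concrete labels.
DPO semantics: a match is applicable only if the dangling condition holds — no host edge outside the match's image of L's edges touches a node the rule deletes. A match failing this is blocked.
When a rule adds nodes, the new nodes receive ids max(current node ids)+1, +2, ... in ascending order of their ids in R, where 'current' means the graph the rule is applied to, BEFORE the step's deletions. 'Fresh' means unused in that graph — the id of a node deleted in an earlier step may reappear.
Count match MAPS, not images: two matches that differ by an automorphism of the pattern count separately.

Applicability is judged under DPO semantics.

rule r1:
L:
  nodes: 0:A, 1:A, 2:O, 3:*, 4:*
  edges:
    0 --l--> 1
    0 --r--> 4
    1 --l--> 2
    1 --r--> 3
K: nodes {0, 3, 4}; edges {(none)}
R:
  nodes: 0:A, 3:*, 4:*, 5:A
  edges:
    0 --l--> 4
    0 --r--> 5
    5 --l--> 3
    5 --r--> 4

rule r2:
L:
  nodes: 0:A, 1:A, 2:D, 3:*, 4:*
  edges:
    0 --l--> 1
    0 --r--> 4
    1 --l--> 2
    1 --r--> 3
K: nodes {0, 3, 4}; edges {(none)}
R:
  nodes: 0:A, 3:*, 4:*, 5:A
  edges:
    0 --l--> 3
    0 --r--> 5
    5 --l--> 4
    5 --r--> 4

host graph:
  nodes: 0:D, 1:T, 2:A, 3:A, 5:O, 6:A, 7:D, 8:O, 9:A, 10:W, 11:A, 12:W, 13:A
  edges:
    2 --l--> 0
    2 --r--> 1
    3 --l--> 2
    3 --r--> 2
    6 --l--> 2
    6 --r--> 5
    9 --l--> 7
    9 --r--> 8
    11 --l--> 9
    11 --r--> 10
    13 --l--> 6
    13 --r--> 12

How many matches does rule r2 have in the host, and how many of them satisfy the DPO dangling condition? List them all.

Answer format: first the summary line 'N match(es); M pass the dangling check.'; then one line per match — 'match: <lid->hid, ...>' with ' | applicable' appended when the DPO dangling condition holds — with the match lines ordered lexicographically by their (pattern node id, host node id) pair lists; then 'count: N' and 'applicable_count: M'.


2 match(es); 1 pass the dangling check.
match: 0->6, 1->2, 2->0, 3->1, 4->5
match: 0->11, 1->9, 2->7, 3->8, 4->10 | applicable
count: 2
applicable_count: 1


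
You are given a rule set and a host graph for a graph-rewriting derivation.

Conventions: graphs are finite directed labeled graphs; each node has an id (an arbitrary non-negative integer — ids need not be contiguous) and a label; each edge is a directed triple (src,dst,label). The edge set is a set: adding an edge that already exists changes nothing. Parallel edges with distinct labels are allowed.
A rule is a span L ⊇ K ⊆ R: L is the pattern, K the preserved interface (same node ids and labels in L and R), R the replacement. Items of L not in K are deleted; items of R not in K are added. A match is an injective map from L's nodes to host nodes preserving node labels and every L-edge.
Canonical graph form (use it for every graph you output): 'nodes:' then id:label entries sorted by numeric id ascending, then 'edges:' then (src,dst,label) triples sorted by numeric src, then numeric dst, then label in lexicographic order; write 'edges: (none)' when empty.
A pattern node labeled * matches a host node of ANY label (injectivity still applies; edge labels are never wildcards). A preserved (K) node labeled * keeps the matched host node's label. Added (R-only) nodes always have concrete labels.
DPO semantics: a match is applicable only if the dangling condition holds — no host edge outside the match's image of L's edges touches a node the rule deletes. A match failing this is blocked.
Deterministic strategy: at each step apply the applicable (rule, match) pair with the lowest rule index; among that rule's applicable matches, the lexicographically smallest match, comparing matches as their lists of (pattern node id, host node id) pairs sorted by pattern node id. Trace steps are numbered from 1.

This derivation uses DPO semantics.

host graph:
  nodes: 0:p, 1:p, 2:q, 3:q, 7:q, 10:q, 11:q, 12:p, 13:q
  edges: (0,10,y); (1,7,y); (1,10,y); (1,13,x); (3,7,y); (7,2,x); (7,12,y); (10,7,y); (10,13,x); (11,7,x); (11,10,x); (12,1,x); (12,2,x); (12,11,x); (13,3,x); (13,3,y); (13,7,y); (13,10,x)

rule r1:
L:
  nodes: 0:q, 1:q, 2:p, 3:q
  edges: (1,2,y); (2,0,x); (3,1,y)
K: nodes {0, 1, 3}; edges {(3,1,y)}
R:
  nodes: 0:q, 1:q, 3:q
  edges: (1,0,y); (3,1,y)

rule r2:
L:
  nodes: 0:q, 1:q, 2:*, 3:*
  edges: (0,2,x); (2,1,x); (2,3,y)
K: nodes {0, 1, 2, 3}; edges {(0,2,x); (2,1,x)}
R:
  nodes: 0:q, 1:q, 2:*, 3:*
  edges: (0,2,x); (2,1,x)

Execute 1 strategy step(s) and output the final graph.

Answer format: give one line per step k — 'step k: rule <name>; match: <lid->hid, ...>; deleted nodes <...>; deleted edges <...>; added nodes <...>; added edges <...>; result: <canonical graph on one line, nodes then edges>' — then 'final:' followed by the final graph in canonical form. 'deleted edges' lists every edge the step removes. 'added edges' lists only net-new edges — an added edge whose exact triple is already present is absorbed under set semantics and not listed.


step 1: rule r2; match: 0->10, 1->3, 2->13, 3->7; deleted nodes (none); deleted edges (13,7,y); added nodes (none); added edges (none); result: nodes: 0:p, 1:p, 2:q, 3:q, 7:q, 10:q, 11:q, 12:p, 13:q edges: (0,10,y); (1,7,y); (1,10,y); (1,13,x); (3,7,y); (7,2,x); (7,12,y); (10,7,y); (10,13,x); (11,7,x); (11,10,x); (12,1,x); (12,2,x); (12,11,x); (13,3,x); (13,3,y); (13,10,x)
final:
nodes: 0:p, 1:p, 2:q, 3:q, 7:q, 10:q, 11:q, 12:p, 13:q
edges: (0,10,y); (1,7,y); (1,10,y); (1,13,x); (3,7,y); (7,2,x); (7,12,y); (10,7,y); (10,13,x); (11,7,x); (11,10,x); (12,1,x); (12,2,x); (12,11,x); (13,3,x); (13,3,y); (13,10,x)


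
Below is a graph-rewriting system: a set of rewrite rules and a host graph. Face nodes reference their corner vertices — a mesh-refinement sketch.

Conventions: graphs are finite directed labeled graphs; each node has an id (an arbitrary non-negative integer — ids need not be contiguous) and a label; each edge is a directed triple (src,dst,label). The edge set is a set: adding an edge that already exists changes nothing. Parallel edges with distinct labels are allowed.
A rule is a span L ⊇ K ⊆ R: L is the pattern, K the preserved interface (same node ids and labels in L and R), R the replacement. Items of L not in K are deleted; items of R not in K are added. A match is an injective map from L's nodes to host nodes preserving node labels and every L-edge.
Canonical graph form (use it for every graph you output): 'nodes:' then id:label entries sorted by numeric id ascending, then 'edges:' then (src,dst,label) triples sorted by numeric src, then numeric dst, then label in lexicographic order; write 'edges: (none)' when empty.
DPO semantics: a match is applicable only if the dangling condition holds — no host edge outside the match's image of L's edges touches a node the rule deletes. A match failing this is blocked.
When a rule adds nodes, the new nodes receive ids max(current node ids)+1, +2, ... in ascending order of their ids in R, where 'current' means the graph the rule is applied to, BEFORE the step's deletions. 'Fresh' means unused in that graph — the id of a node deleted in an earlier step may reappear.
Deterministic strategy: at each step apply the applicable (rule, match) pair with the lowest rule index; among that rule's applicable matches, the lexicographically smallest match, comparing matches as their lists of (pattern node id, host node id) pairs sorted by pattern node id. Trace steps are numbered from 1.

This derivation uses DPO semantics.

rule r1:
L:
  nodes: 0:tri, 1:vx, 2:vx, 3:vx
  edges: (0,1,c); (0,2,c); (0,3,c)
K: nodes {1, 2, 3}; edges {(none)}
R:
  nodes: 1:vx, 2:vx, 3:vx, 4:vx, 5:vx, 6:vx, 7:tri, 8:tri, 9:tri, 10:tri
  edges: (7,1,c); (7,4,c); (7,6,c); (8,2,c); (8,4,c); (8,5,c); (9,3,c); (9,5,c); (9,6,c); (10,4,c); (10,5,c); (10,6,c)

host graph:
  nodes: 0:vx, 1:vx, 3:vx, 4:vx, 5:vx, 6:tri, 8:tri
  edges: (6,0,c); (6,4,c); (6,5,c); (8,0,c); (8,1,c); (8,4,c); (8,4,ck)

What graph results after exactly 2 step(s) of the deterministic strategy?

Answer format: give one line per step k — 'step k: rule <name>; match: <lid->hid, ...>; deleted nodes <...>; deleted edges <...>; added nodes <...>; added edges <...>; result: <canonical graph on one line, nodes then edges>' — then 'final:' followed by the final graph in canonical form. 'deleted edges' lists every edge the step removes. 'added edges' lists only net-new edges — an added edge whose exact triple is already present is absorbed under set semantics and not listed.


step 1: rule r1; match: 0->6, 1->0, 2->4, 3->5; deleted nodes 6; deleted edges (6,0,c); (6,4,c); (6,5,c); added nodes 9, 10, 11, 12, 13, 14, 15; added edges (12,0,c); (12,9,c); (12,11,c); (13,4,c); (13,9,c); (13,10,c); (14,5,c); (14,10,c); (14,11,c); (15,9,c); (15,10,c); (15,11,c); result: nodes: 0:vx, 1:vx, 3:vx, 4:vx, 5:vx, 8:tri, 9:vx, 10:vx, 11:vx, 12:tri, 13:tri, 14:tri, 15:tri edges: (8,0,c); (8,1,c); (8,4,c); (8,4,ck); (12,0,c); (12,9,c); (12,11,c); (13,4,c); (13,9,c); (13,10,c); (14,5,c); (14,10,c); (14,11,c); (15,9,c); (15,10,c); (15,11,c)
step 2: rule r1; match: 0->12, 1->0, 2->9, 3->11; deleted nodes 12; deleted edges (12,0,c); (12,9,c); (12,11,c); added nodes 16, 17, 18, 19, 20, 21, 22; added edges (19,0,c); (19,16,c); (19,18,c); (20,9,c); (20,16,c); (20,17,c); (21,11,c); (21,17,c); (21,18,c); (22,16,c); (22,17,c); (22,18,c); result: nodes: 0:vx, 1:vx, 3:vx, 4:vx, 5:vx, 8:tri, 9:vx, 10:vx, 11:vx, 13:tri, 14:tri, 15:tri, 16:vx, 17:vx, 18:vx, 19:tri, 20:tri, 21:tri, 22:tri edges: (8,0,c); (8,1,c); (8,4,c); (8,4,ck); (13,4,c); (13,9,c); (13,10,c); (14,5,c); (14,10,c); (14,11,c); (15,9,c); (15,10,c); (15,11,c); (19,0,c); (19,16,c); (19,18,c); (20,9,c); (20,16,c); (20,17,c); (21,11,c); (21,17,c); (21,18,c); (22,16,c); (22,17,c); (22,18,c)
final:
nodes: 0:vx, 1:vx, 3:vx, 4:vx, 5:vx, 8:tri, 9:vx, 10:vx, 11:vx, 13:tri, 14:tri, 15:tri, 16:vx, 17:vx, 18:vx, 19:tri, 20:tri, 21:tri, 22:tri
edges: (8,0,c); (8,1,c); (8,4,c); (8,4,ck); (13,4,c); (13,9,c); (13,10,c); (14,5,c); (14,10,c); (14,11,c); (15,9,c); (15,10,c); (15,11,c); (19,0,c); (19,16,c); (19,18,c); (20,9,c); (20,16,c); (20,17,c); (21,11,c); (21,17,c); (21,18,c); (22,16,c); (22,17,c); (22,18,c)


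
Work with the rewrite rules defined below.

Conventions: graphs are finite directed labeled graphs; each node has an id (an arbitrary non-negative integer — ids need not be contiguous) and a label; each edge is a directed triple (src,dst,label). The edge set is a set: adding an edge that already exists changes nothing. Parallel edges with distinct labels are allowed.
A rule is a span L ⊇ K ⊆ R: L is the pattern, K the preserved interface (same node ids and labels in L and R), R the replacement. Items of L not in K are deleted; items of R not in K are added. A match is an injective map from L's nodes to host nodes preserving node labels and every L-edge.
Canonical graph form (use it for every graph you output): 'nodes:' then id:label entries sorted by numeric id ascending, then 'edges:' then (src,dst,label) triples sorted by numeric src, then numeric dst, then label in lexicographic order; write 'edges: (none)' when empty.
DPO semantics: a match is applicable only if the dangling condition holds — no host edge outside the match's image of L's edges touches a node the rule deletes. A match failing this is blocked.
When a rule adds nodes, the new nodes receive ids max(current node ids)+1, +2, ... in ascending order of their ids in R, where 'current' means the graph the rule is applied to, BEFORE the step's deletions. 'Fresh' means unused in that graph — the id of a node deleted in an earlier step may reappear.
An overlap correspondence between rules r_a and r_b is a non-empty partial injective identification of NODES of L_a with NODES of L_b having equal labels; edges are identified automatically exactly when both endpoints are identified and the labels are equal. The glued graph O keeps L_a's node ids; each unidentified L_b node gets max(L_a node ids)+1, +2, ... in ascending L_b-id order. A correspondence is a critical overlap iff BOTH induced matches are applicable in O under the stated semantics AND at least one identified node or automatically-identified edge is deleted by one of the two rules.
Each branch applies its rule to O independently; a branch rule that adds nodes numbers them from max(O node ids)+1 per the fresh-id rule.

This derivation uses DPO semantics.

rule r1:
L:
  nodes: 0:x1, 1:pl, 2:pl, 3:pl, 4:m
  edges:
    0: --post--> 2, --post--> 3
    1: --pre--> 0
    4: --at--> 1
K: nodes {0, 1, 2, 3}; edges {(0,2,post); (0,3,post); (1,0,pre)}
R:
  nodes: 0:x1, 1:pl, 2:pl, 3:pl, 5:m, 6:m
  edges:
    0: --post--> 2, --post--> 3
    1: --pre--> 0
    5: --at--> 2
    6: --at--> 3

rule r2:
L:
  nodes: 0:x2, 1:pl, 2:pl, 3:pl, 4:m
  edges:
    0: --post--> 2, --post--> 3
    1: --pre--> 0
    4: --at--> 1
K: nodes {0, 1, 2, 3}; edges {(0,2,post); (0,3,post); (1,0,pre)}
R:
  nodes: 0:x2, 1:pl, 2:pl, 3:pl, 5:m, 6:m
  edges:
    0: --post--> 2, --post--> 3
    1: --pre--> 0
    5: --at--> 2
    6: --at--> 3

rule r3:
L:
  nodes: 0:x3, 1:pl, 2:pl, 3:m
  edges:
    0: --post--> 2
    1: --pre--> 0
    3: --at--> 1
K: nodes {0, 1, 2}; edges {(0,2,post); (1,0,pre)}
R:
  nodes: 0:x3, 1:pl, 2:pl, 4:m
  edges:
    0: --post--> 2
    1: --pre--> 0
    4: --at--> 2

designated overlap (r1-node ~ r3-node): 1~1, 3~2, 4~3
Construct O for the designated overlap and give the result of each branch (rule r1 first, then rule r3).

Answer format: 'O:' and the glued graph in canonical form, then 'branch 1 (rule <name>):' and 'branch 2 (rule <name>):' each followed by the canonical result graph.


O:
nodes: 0:x1, 1:pl, 2:pl, 3:pl, 4:m, 5:x3
edges: (0,2,post); (0,3,post); (1,0,pre); (1,5,pre); (4,1,at); (5,3,post)
branch 1 (rule r1):
nodes: 0:x1, 1:pl, 2:pl, 3:pl, 5:x3, 6:m, 7:m
edges: (0,2,post); (0,3,post); (1,0,pre); (1,5,pre); (5,3,post); (6,2,at); (7,3,at)
branch 2 (rule r3):
nodes: 0:x1, 1:pl, 2:pl, 3:pl, 5:x3, 6:m
edges: (0,2,post); (0,3,post); (1,0,pre); (1,5,pre); (5,3,post); (6,3,at)


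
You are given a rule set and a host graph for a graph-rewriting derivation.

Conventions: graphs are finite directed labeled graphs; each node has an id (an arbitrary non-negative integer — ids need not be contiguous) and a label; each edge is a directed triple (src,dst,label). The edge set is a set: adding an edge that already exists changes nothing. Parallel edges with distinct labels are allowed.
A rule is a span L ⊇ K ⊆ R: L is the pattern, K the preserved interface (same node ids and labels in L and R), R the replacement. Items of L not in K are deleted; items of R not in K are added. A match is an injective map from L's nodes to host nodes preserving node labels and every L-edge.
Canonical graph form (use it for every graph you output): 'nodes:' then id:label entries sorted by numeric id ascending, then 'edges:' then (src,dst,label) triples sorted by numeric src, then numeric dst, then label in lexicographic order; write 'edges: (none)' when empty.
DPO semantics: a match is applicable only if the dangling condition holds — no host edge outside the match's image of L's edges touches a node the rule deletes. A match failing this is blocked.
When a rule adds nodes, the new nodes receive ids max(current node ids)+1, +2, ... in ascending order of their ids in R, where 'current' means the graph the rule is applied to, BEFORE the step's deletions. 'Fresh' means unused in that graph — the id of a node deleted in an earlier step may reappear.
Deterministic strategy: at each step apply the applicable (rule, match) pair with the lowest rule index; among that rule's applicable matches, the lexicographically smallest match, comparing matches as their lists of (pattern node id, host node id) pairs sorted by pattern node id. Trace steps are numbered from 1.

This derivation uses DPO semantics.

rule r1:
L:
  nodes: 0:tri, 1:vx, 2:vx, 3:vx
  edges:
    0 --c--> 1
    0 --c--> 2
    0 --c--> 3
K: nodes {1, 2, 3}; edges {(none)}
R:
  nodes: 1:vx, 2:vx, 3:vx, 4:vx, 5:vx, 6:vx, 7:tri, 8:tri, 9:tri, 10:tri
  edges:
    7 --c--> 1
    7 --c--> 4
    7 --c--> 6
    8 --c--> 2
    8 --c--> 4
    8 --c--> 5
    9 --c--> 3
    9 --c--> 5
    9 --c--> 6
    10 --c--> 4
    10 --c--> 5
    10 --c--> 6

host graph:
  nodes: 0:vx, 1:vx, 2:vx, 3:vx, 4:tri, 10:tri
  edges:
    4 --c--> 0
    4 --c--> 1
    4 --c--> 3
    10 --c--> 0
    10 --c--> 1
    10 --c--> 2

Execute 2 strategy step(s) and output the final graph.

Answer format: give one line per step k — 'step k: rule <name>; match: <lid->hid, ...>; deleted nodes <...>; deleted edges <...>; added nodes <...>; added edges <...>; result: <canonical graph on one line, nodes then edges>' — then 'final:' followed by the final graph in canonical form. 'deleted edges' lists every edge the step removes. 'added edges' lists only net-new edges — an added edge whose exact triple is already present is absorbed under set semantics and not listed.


step 1: rule r1; match: 0->4, 1->0, 2->1, 3->3; deleted nodes 4; deleted edges (4,0,c); (4,1,c); (4,3,c); added nodes 11, 12, 13, 14, 15, 16, 17; added edges (14,0,c); (14,11,c); (14,13,c); (15,1,c); (15,11,c); (15,12,c); (16,3,c); (16,12,c); (16,13,c); (17,11,c); (17,12,c); (17,13,c); result: nodes: 0:vx, 1:vx, 2:vx, 3:vx, 10:tri, 11:vx, 12:vx, 13:vx, 14:tri, 15:tri, 16:tri, 17:tri edges: (10,0,c); (10,1,c); (10,2,c); (14,0,c); (14,11,c); (14,13,c); (15,1,c); (15,11,c); (15,12,c); (16,3,c); (16,12,c); (16,13,c); (17,11,c); (17,12,c); (17,13,c)
step 2: rule r1; match: 0->10, 1->0, 2->1, 3->2; deleted nodes 10; deleted edges (10,0,c); (10,1,c); (10,2,c); added nodes 18, 19, 20, 21, 22, 23, 24; added edges (21,0,c); (21,18,c); (21,20,c); (22,1,c); (22,18,c); (22,19,c); (23,2,c); (23,19,c); (23,20,c); (24,18,c); (24,19,c); (24,20,c); result: nodes: 0:vx, 1:vx, 2:vx, 3:vx, 11:vx, 12:vx, 13:vx, 14:tri, 15:tri, 16:tri, 17:tri, 18:vx, 19:vx, 20:vx, 21:tri, 22:tri, 23:tri, 24:tri edges: (14,0,c); (14,11,c); (14,13,c); (15,1,c); (15,11,c); (15,12,c); (16,3,c); (16,12,c); (16,13,c); (17,11,c); (17,12,c); (17,13,c); (21,0,c); (21,18,c); (21,20,c); (22,1,c); (22,18,c); (22,19,c); (23,2,c); (23,19,c); (23,20,c); (24,18,c); (24,19,c); (24,20,c)
final:
nodes: 0:vx, 1:vx, 2:vx, 3:vx, 11:vx, 12:vx, 13:vx, 14:tri, 15:tri, 16:tri, 17:tri, 18:vx, 19:vx, 20:vx, 21:tri, 22:tri, 23:tri, 24:tri
edges: (14,0,c); (14,11,c); (14,13,c); (15,1,c); (15,11,c); (15,12,c); (16,3,c); (16,12,c); (16,13,c); (17,11,c); (17,12,c); (17,13,c); (21,0,c); (21,18,c); (21,20,c); (22,1,c); (22,18,c); (22,19,c); (23,2,c); (23,19,c); (23,20,c); (24,18,c); (24,19,c); (24,20,c)


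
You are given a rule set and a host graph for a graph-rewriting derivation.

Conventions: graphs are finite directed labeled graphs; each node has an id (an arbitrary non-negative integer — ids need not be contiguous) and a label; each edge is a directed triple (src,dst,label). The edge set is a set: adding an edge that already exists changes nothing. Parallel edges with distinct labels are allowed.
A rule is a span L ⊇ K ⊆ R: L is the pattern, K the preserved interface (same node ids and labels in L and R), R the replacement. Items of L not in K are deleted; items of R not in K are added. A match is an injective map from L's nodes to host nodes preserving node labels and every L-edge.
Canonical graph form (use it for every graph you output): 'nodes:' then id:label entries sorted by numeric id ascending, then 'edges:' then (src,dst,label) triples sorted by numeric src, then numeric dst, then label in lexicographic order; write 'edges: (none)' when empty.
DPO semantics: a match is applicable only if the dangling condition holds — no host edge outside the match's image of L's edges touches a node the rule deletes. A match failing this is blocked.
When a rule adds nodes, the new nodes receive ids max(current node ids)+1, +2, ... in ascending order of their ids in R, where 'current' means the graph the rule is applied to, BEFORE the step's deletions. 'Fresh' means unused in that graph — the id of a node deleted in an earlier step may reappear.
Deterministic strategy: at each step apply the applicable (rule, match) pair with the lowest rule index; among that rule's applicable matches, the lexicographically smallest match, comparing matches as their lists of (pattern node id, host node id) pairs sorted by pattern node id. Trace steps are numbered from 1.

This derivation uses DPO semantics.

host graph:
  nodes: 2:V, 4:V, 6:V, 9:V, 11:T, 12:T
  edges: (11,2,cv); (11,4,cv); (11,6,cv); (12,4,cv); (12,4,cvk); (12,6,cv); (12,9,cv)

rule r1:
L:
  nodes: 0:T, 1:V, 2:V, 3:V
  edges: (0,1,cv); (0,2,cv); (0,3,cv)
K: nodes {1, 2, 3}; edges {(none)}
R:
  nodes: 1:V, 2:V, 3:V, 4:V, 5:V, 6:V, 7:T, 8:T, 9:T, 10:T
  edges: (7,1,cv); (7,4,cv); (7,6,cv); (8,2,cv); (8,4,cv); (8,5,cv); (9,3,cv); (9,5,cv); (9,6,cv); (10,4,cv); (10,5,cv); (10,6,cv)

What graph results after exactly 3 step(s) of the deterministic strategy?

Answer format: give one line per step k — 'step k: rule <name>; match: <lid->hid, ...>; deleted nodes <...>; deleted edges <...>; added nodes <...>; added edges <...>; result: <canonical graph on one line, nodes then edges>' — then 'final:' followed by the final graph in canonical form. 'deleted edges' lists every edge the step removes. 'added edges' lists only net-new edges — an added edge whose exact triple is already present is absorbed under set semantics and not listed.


step 1: rule r1; match: 0->11, 1->2, 2->4, 3->6; deleted nodes 11; deleted edges (11,2,cv); (11,4,cv); (11,6,cv); added nodes 13, 14, 15, 16, 17, 18, 19; added edges (16,2,cv); (16,13,cv); (16,15,cv); (17,4,cv); (17,13,cv); (17,14,cv); (18,6,cv); (18,14,cv); (18,15,cv); (19,13,cv); (19,14,cv); (19,15,cv); result: nodes: 2:V, 4:V, 6:V, 9:V, 12:T, 13:V, 14:V, 15:V, 16:T, 17:T, 18:T, 19:T edges: (12,4,cv); (12,4,cvk); (12,6,cv); (12,9,cv); (16,2,cv); (16,13,cv); (16,15,cv); (17,4,cv); (17,13,cv); (17,14,cv); (18,6,cv); (18,14,cv); (18,15,cv); (19,13,cv); (19,14,cv); (19,15,cv)
step 2: rule r1; match: 0->16, 1->2, 2->13, 3->15; deleted nodes 16; deleted edges (16,2,cv); (16,13,cv); (16,15,cv); added nodes 20, 21, 22, 23, 24, 25, 26; added edges (23,2,cv); (23,20,cv); (23,22,cv); (24,13,cv); (24,20,cv); (24,21,cv); (25,15,cv); (25,21,cv); (25,22,cv); (26,20,cv); (26,21,cv); (26,22,cv); result: nodes: 2:V, 4:V, 6:V, 9:V, 12:T, 13:V, 14:V, 15:V, 17:T, 18:T, 19:T, 20:V, 21:V, 22:V, 23:T, 24:T, 25:T, 26:T edges: (12,4,cv); (12,4,cvk); (12,6,cv); (12,9,cv); (17,4,cv); (17,13,cv); (17,14,cv); (18,6,cv); (18,14,cv); (18,15,cv); (19,13,cv); (19,14,cv); (19,15,cv); (23,2,cv); (23,20,cv); (23,22,cv); (24,13,cv); (24,20,cv); (24,21,cv); (25,15,cv); (25,21,cv); (25,22,cv); (26,20,cv); (26,21,cv); (26,22,cv)
step 3: rule r1; match: 0->17, 1->4, 2->13, 3->14; deleted nodes 17; deleted edges (17,4,cv); (17,13,cv); (17,14,cv); added nodes 27, 28, 29, 30, 31, 32, 33; added edges (30,4,cv); (30,27,cv); (30,29,cv); (31,13,cv); (31,27,cv); (31,28,cv); (32,14,cv); (32,28,cv); (32,29,cv); (33,27,cv); (33,28,cv); (33,29,cv); result: nodes: 2:V, 4:V, 6:V, 9:V, 12:T, 13:V, 14:V, 15:V, 18:T, 19:T, 20:V, 21:V, 22:V, 23:T, 24:T, 25:T, 26:T, 27:V, 28:V, 29:V, 30:T, 31:T, 32:T, 33:T edges: (12,4,cv); (12,4,cvk); (12,6,cv); (12,9,cv); (18,6,cv); (18,14,cv); (18,15,cv); (19,13,cv); (19,14,cv); (19,15,cv); (23,2,cv); (23,20,cv); (23,22,cv); (24,13,cv); (24,20,cv); (24,21,cv); (25,15,cv); (25,21,cv); (25,22,cv); (26,20,cv); (26,21,cv); (26,22,cv); (30,4,cv); (30,27,cv); (30,29,cv); (31,13,cv); (31,27,cv); (31,28,cv); (32,14,cv); (32,28,cv); (32,29,cv); (33,27,cv); (33,28,cv); (33,29,cv)
final:
nodes: 2:V, 4:V, 6:V, 9:V, 12:T, 13:V, 14:V, 15:V, 18:T, 19:T, 20:V, 21:V, 22:V, 23:T, 24:T, 25:T, 26:T, 27:V, 28:V, 29:V, 30:T, 31:T, 32:T, 33:T
edges: (12,4,cv); (12,4,cvk); (12,6,cv); (12,9,cv); (18,6,cv); (18,14,cv); (18,15,cv); (19,13,cv); (19,14,cv); (19,15,cv); (23,2,cv); (23,20,cv); (23,22,cv); (24,13,cv); (24,20,cv); (24,21,cv); (25,15,cv); (25,21,cv); (25,22,cv); (26,20,cv); (26,21,cv); (26,22,cv); (30,4,cv); (30,27,cv); (30,29,cv); (31,13,cv); (31,27,cv); (31,28,cv); (32,14,cv); (32,28,cv); (32,29,cv); (33,27,cv); (33,28,cv); (33,29,cv)


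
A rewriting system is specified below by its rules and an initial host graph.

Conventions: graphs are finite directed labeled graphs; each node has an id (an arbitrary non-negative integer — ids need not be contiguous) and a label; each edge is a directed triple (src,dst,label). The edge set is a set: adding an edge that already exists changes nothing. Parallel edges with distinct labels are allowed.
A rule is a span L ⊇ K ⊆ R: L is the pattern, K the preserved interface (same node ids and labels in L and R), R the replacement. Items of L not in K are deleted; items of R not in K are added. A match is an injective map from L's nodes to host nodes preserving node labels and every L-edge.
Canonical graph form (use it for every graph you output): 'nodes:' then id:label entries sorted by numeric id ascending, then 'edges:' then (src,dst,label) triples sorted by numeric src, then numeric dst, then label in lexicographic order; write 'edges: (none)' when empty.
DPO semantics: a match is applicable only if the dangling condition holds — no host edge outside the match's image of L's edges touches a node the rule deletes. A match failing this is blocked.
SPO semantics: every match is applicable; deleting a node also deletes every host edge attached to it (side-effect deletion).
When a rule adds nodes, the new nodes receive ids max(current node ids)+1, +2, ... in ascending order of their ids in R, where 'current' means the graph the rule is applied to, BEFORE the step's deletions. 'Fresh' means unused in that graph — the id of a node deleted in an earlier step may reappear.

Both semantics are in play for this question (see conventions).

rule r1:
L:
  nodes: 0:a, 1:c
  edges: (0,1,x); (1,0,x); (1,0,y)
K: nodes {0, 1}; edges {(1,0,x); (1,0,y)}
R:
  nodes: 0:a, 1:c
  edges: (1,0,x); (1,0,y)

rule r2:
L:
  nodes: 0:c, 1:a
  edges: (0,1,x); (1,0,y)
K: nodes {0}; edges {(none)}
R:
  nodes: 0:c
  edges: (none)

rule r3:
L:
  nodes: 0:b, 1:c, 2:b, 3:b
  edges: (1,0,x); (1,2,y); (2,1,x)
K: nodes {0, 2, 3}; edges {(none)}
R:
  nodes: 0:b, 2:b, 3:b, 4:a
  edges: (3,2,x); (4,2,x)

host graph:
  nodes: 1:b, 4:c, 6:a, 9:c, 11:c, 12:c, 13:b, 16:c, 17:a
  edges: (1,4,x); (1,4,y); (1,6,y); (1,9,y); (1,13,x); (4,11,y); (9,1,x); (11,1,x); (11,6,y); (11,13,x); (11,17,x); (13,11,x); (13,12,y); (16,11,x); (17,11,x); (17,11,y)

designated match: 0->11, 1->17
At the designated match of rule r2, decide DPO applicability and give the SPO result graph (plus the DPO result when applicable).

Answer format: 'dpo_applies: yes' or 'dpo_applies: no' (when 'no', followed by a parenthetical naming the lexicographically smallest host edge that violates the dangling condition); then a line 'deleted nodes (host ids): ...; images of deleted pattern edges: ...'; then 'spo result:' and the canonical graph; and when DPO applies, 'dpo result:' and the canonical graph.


dpo_applies: no
(the rule deletes node 17, which keeps host edge (17,11,x) outside the match image — the dangling condition fails, DPO blocks; SPO proceeds and side-deletes such edges)
deleted nodes (host ids): 17; images of deleted pattern edges: (11,17,x); (17,11,y)
spo result:
nodes: 1:b, 4:c, 6:a, 9:c, 11:c, 12:c, 13:b, 16:c
edges: (1,4,x); (1,4,y); (1,6,y); (1,9,y); (1,13,x); (4,11,y); (9,1,x); (11,1,x); (11,6,y); (11,13,x); (13,11,x); (13,12,y); (16,11,x)


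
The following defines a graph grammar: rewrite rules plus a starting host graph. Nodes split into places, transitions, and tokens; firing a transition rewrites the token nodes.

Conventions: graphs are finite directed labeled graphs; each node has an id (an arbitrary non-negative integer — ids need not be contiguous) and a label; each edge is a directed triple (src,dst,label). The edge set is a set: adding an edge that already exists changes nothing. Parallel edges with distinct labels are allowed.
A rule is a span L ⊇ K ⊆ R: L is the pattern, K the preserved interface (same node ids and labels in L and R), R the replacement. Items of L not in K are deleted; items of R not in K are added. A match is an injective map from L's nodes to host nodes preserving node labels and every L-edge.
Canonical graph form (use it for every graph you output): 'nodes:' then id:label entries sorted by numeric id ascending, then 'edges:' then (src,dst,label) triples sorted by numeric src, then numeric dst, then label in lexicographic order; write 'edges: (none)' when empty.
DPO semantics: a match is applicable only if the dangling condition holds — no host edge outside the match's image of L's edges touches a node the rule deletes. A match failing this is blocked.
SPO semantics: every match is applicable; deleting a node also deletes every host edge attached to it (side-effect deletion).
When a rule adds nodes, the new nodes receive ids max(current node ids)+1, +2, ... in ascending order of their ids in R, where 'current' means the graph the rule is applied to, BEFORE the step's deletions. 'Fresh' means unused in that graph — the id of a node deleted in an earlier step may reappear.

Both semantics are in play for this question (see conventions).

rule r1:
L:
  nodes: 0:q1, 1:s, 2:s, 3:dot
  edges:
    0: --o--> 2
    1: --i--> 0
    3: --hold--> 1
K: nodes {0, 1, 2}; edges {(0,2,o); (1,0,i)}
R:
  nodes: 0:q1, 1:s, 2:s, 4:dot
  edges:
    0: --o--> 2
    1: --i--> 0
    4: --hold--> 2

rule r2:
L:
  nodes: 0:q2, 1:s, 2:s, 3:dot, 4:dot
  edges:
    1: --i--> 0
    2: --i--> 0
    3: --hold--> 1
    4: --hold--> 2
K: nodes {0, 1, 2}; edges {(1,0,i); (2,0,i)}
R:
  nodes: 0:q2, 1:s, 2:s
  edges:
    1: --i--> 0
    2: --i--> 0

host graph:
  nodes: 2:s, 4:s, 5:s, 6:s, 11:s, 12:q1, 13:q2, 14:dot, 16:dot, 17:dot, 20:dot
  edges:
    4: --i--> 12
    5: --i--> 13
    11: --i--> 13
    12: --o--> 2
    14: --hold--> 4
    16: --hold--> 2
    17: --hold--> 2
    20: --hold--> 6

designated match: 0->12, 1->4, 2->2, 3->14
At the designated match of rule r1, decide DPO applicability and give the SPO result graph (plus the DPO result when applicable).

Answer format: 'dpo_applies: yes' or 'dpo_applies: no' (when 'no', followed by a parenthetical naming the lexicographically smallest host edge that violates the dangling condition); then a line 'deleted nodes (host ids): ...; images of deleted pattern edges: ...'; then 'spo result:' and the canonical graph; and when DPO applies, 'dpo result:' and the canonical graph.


dpo_applies: yes
deleted nodes (host ids): 14; images of deleted pattern edges: (14,4,hold)
spo result:
nodes: 2:s, 4:s, 5:s, 6:s, 11:s, 12:q1, 13:q2, 16:dot, 17:dot, 20:dot, 21:dot
edges: (4,12,i); (5,13,i); (11,13,i); (12,2,o); (16,2,hold); (17,2,hold); (20,6,hold); (21,2,hold)
dpo result:
nodes: 2:s, 4:s, 5:s, 6:s, 11:s, 12:q1, 13:q2, 16:dot, 17:dot, 20:dot, 21:dot
edges: (4,12,i); (5,13,i); (11,13,i); (12,2,o); (16,2,hold); (17,2,hold); (20,6,hold); (21,2,hold)


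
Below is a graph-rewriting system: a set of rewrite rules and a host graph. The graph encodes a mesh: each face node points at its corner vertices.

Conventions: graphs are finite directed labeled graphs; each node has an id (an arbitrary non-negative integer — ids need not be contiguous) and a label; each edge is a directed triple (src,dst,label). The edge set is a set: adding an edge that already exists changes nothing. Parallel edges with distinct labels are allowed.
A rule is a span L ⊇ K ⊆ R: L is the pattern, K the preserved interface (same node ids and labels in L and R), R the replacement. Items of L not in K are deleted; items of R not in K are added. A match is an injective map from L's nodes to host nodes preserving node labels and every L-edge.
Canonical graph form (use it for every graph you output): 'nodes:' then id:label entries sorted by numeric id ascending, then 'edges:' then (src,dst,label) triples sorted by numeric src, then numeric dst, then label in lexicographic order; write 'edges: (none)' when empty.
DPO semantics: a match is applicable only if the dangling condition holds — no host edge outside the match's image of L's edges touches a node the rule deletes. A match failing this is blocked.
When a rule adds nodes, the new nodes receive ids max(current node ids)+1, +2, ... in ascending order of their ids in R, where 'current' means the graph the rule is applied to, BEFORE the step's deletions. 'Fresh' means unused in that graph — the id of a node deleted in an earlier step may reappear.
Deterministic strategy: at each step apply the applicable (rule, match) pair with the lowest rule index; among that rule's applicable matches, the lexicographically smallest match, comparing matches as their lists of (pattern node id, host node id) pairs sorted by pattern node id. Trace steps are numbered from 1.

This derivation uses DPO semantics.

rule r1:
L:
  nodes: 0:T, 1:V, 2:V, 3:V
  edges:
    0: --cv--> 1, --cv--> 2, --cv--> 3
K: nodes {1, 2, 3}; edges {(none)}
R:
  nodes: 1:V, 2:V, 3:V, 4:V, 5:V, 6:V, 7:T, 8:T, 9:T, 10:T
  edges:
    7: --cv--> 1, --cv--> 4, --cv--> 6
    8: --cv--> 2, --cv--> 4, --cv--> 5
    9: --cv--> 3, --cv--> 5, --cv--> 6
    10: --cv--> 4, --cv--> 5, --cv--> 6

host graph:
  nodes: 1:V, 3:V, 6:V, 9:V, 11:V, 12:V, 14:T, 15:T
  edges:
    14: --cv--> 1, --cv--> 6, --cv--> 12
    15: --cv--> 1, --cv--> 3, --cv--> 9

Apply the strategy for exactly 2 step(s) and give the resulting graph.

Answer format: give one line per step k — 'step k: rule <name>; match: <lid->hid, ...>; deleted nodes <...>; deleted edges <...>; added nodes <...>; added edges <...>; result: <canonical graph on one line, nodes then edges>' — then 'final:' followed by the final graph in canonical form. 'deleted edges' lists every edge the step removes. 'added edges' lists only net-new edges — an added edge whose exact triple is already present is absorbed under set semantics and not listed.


step 1: rule r1; match: 0->14, 1->1, 2->6, 3->12; deleted nodes 14; deleted edges (14,1,cv); (14,6,cv); (14,12,cv); added nodes 16, 17, 18, 19, 20, 21, 22; added edges (19,1,cv); (19,16,cv); (19,18,cv); (20,6,cv); (20,16,cv); (20,17,cv); (21,12,cv); (21,17,cv); (21,18,cv); (22,16,cv); (22,17,cv); (22,18,cv); result: nodes: 1:V, 3:V, 6:V, 9:V, 11:V, 12:V, 15:T, 16:V, 17:V, 18:V, 19:T, 20:T, 21:T, 22:T edges: (15,1,cv); (15,3,cv); (15,9,cv); (19,1,cv); (19,16,cv); (19,18,cv); (20,6,cv); (20,16,cv); (20,17,cv); (21,12,cv); (21,17,cv); (21,18,cv); (22,16,cv); (22,17,cv); (22,18,cv)
step 2: rule r1; match: 0->15, 1->1, 2->3, 3->9; deleted nodes 15; deleted edges (15,1,cv); (15,3,cv); (15,9,cv); added nodes 23, 24, 25, 26, 27, 28, 29; added edges (26,1,cv); (26,23,cv); (26,25,cv); (27,3,cv); (27,23,cv); (27,24,cv); (28,9,cv); (28,24,cv); (28,25,cv); (29,23,cv); (29,24,cv); (29,25,cv); result: nodes: 1:V, 3:V, 6:V, 9:V, 11:V, 12:V, 16:V, 17:V, 18:V, 19:T, 20:T, 21:T, 22:T, 23:V, 24:V, 25:V, 26:T, 27:T, 28:T, 29:T edges: (19,1,cv); (19,16,cv); (19,18,cv); (20,6,cv); (20,16,cv); (20,17,cv); (21,12,cv); (21,17,cv); (21,18,cv); (22,16,cv); (22,17,cv); (22,18,cv); (26,1,cv); (26,23,cv); (26,25,cv); (27,3,cv); (27,23,cv); (27,24,cv); (28,9,cv); (28,24,cv); (28,25,cv); (29,23,cv); (29,24,cv); (29,25,cv)
final:
nodes: 1:V, 3:V, 6:V, 9:V, 11:V, 12:V, 16:V, 17:V, 18:V, 19:T, 20:T, 21:T, 22:T, 23:V, 24:V, 25:V, 26:T, 27:T, 28:T, 29:T
edges: (19,1,cv); (19,16,cv); (19,18,cv); (20,6,cv); (20,16,cv); (20,17,cv); (21,12,cv); (21,17,cv); (21,18,cv); (22,16,cv); (22,17,cv); (22,18,cv); (26,1,cv); (26,23,cv); (26,25,cv); (27,3,cv); (27,23,cv); (27,24,cv); (28,9,cv); (28,24,cv); (28,25,cv); (29,23,cv); (29,24,cv); (29,25,cv)
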